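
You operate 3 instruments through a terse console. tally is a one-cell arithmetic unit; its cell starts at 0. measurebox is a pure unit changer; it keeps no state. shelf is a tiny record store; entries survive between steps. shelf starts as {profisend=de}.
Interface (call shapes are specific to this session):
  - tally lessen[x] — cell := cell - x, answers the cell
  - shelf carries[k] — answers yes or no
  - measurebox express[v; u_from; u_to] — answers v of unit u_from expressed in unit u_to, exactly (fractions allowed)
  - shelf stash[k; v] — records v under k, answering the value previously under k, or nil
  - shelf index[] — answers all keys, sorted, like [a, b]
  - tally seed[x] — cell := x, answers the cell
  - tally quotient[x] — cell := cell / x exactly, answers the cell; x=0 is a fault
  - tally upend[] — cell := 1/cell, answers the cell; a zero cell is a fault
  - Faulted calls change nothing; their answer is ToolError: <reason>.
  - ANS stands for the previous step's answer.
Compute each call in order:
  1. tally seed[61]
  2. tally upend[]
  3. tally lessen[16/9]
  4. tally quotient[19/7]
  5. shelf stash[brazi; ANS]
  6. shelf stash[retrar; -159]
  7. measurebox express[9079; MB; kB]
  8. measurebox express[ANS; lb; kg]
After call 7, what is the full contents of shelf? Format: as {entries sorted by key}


Answer: {brazi=-6769/10431, profisend=de, retrar=-159}

Derivation:
>> tally seed(x=61)
<< 61
>> tally upend()
<< 1/61
>> tally lessen(x=16/9)
<< -967/549
>> tally quotient(x=19/7)
<< -6769/10431
>> shelf stash(k=brazi, v=ANS)
<< nil
>> shelf stash(k=retrar, v=-159)
<< nil
>> measurebox express(v=9079, u_from=MB, u_to=kB)
<< 9079000
>> measurebox express(v=ANS, u_from=lb, u_to=kg)
<< 411816512723/100000


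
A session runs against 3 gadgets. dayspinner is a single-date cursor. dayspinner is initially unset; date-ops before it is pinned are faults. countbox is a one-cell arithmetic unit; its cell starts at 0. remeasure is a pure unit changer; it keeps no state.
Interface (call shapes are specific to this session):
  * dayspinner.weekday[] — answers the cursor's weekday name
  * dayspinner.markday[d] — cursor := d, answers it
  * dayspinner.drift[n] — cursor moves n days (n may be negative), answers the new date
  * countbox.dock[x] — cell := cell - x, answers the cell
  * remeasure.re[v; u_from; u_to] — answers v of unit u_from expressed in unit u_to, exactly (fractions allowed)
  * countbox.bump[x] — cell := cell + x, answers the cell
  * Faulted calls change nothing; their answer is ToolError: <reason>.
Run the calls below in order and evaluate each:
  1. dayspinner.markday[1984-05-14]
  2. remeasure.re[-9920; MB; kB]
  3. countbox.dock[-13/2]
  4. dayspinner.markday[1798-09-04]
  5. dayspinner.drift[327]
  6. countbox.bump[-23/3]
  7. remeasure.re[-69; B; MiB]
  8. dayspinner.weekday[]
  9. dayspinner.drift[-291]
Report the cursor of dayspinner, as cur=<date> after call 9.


Answer: cur=1798-10-10

Derivation:
-- 1. dayspinner.markday(d: 1984-05-14) ~> 1984-05-14
-- 2. remeasure.re(v: -9920, u_from: MB, u_to: kB) ~> -9920000
-- 3. countbox.dock(x: -13/2) ~> 13/2
-- 4. dayspinner.markday(d: 1798-09-04) ~> 1798-09-04
-- 5. dayspinner.drift(n: 327) ~> 1799-07-28
-- 6. countbox.bump(x: -23/3) ~> -7/6
-- 7. remeasure.re(v: -69, u_from: B, u_to: MiB) ~> -69/1048576
-- 8. dayspinner.weekday() ~> Sunday
-- 9. dayspinner.drift(n: -291) ~> 1798-10-10


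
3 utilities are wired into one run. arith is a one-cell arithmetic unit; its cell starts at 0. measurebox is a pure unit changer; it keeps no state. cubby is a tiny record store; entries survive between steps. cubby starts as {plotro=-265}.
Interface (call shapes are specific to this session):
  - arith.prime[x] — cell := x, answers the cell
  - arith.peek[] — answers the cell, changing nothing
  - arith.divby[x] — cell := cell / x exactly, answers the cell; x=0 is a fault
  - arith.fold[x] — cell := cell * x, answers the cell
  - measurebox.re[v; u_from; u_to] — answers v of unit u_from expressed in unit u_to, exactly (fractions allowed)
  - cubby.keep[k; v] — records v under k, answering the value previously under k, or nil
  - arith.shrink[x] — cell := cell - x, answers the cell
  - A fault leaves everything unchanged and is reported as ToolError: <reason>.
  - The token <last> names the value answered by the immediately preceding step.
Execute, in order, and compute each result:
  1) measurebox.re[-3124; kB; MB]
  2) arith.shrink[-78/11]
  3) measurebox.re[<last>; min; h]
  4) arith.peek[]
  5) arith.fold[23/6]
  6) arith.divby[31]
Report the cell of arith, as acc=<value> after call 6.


Answer: acc=299/341

Derivation:
I try re on v=-3124, u_from=kB, u_to=MB, — result: -781/250.
I call shrink on x=-78/11, → 78/11.
Calling re on v=<last>, u_from=min, u_to=h, which returns 13/110.
I use peek, and get 78/11.
I run fold on x=23/6, giving 299/11.
Next I call divby on x=31, and observe 299/341.


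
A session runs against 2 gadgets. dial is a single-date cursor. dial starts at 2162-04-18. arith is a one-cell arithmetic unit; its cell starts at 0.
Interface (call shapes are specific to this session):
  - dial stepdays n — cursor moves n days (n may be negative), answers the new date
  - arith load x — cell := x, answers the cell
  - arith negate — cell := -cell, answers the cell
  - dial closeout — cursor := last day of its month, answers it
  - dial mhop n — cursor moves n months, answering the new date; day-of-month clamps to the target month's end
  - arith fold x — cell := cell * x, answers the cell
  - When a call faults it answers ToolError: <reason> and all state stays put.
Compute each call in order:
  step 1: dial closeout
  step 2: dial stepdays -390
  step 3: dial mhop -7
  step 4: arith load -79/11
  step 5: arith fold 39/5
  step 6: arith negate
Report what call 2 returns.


Answer: 2161-04-05

Derivation:
>>> dial closeout
:: 2162-04-30
>>> dial stepdays n: -390
:: 2161-04-05
>>> dial mhop n: -7
:: 2160-09-05
>>> arith load x: -79/11
:: -79/11
>>> arith fold x: 39/5
:: -3081/55
>>> arith negate
:: 3081/55


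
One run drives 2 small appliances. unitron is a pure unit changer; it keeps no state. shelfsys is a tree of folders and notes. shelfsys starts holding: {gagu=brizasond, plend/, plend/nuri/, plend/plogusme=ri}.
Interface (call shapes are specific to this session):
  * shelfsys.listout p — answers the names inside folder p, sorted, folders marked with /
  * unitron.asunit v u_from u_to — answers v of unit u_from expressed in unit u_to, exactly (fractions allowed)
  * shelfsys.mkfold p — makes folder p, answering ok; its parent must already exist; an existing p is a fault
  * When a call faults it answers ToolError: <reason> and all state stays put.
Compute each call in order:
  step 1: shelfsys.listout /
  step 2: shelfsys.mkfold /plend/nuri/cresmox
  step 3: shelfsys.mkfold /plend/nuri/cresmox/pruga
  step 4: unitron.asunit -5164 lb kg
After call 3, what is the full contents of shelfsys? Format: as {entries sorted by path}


Answer: {gagu=brizasond, plend/, plend/nuri/, plend/nuri/cresmox/, plend/nuri/cresmox/pruga/, plend/plogusme=ri}

Derivation:
-> listout(p: /)
<- [gagu, plend/]
-> mkfold(p: /plend/nuri/cresmox)
<- ok
-> mkfold(p: /plend/nuri/cresmox/pruga)
<- ok
-> asunit(v: -5164, u_from: lb, u_to: kg)
<- -58558774967/25000000


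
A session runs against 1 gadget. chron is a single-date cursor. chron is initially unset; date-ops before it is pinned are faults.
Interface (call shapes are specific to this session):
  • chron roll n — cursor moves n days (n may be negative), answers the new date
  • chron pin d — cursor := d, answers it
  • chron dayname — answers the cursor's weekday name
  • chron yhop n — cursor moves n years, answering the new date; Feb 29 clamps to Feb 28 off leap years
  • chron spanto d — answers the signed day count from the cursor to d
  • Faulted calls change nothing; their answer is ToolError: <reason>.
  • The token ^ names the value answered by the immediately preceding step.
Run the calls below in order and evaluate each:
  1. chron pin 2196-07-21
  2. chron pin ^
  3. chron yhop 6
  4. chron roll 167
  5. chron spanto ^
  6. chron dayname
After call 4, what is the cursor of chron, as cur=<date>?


Answer: cur=2203-01-04

Derivation:
Now I run chron pin passing d: 2196-07-21, and observe 2196-07-21.
Using chron pin passing d: ^, and observe 2196-07-21.
I invoke chron yhop passing n: 6: 2202-07-21.
Invoking chron roll passing n: 167, giving 2203-01-04.
Next I call chron spanto passing d: ^, which returns 0.
Now I run chron dayname(), and get Tuesday.


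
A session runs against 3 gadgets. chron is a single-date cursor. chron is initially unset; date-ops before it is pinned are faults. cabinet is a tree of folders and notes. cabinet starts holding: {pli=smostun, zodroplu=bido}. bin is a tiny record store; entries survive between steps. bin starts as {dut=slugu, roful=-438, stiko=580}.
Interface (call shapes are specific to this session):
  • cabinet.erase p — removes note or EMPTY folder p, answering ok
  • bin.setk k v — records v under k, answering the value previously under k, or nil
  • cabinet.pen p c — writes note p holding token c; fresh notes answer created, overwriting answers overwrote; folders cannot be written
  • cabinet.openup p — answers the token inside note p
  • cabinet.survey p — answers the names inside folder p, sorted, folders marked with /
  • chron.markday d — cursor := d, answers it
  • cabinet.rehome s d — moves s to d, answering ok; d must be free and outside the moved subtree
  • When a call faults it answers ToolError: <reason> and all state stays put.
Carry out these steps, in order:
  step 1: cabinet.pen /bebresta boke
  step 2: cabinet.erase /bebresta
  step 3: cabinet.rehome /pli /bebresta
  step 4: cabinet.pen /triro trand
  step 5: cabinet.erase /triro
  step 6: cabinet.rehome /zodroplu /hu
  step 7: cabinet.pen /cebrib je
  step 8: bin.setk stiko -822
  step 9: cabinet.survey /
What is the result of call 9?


Answer: [bebresta, cebrib, hu]

Derivation:
-> pen(p: /bebresta, c: boke)
<- created
-> erase(p: /bebresta)
<- ok
-> rehome(s: /pli, d: /bebresta)
<- ok
-> pen(p: /triro, c: trand)
<- created
-> erase(p: /triro)
<- ok
-> rehome(s: /zodroplu, d: /hu)
<- ok
-> pen(p: /cebrib, c: je)
<- created
-> setk(k: stiko, v: -822)
<- 580
-> survey(p: /)
<- [bebresta, cebrib, hu]


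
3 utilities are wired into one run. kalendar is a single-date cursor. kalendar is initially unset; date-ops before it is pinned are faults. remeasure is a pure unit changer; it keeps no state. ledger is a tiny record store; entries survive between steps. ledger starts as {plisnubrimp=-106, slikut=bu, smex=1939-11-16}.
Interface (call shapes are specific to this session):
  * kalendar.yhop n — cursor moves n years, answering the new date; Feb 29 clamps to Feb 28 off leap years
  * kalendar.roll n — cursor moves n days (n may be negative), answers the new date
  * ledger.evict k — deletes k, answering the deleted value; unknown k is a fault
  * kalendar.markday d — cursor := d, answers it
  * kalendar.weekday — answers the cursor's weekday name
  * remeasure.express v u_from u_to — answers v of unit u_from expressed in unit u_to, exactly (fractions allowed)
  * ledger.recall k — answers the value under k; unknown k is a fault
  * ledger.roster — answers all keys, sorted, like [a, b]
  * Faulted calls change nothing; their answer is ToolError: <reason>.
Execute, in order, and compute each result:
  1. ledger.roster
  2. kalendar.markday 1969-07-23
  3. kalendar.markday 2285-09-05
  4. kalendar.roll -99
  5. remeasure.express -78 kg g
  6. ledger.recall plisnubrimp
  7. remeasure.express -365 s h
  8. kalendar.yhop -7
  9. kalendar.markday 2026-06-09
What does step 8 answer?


==> ledger.roster()
<== [plisnubrimp, slikut, smex]
==> kalendar.markday(d='1969-07-23')
<== 1969-07-23
==> kalendar.markday(d='2285-09-05')
<== 2285-09-05
==> kalendar.roll(n='-99')
<== 2285-05-29
==> remeasure.express(v='-78', u_from='kg', u_to='g')
<== -78000
==> ledger.recall(k='plisnubrimp')
<== -106
==> remeasure.express(v='-365', u_from='s', u_to='h')
<== -73/720
==> kalendar.yhop(n='-7')
<== 2278-05-29
==> kalendar.markday(d='2026-06-09')
<== 2026-06-09

Answer: 2278-05-29


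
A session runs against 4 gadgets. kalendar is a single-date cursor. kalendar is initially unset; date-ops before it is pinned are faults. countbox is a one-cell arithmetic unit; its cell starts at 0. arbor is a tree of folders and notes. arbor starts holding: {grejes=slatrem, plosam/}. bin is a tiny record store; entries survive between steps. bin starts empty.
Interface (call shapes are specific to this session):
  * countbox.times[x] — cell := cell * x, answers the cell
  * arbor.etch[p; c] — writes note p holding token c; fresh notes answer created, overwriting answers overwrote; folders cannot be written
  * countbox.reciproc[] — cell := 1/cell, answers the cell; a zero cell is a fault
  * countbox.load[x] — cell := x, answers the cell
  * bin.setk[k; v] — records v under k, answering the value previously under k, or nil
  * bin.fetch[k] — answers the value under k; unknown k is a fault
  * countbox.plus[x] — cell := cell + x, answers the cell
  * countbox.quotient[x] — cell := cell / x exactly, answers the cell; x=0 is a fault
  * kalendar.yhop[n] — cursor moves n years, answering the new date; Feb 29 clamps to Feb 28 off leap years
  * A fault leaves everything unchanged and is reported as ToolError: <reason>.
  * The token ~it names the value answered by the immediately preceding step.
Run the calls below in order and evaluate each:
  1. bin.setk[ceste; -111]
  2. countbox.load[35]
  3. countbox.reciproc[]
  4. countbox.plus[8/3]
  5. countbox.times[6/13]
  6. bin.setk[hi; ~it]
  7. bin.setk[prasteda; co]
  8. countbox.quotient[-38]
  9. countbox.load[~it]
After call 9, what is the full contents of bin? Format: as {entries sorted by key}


Answer: {ceste=-111, hi=566/455, prasteda=co}

Derivation:
·→ setk(ceste, -111)
·← nil
·→ load(35)
·← 35
·→ reciproc()
·← 1/35
·→ plus(8/3)
·← 283/105
·→ times(6/13)
·← 566/455
·→ setk(hi, ~it)
·← nil
·→ setk(prasteda, co)
·← nil
·→ quotient(-38)
·← -283/8645
·→ load(~it)
·← -283/8645


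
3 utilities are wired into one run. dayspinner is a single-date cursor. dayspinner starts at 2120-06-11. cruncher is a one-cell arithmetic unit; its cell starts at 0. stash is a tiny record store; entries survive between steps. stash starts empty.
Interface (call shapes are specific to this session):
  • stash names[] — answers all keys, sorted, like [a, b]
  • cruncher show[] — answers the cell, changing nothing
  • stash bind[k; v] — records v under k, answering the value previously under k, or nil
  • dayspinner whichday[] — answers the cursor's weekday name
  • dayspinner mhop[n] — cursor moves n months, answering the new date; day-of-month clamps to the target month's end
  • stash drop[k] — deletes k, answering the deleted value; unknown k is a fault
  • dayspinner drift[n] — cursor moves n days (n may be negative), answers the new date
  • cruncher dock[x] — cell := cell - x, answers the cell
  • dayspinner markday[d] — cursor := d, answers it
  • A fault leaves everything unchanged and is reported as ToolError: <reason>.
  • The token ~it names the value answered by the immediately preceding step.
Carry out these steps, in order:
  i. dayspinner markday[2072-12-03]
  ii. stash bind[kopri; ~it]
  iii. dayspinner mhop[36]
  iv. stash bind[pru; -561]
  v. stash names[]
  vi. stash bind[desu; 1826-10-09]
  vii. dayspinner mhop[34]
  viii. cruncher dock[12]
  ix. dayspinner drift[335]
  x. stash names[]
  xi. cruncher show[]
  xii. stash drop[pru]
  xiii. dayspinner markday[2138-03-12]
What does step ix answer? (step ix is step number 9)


Answer: 2079-09-03

Derivation:
Do: dayspinner markday[2072-12-03]
See: 2072-12-03
Do: stash bind[kopri; ~it]
See: nil
Do: dayspinner mhop[36]
See: 2075-12-03
Do: stash bind[pru; -561]
See: nil
Do: stash names[]
See: [kopri, pru]
Do: stash bind[desu; 1826-10-09]
See: nil
Do: dayspinner mhop[34]
See: 2078-10-03
Do: cruncher dock[12]
See: -12
Do: dayspinner drift[335]
See: 2079-09-03
Do: stash names[]
See: [desu, kopri, pru]
Do: cruncher show[]
See: -12
Do: stash drop[pru]
See: -561
Do: dayspinner markday[2138-03-12]
See: 2138-03-12


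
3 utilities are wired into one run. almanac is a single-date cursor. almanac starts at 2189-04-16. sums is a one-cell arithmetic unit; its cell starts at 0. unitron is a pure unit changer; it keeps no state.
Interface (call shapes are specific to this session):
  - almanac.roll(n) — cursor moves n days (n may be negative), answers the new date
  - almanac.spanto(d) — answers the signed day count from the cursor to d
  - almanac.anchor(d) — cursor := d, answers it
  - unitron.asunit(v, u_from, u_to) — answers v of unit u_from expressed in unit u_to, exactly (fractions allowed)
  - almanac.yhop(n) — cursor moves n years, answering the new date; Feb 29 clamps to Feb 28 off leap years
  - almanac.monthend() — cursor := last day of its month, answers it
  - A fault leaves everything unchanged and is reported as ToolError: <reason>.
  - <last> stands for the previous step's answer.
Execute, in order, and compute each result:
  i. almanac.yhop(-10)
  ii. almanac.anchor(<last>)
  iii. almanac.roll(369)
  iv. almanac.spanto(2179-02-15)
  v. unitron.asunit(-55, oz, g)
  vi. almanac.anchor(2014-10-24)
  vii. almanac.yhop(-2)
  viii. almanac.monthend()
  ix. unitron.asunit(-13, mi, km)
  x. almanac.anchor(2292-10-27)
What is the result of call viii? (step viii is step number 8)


Answer: 2012-10-31

Derivation:
// 1. almanac.yhop(n='-10') -> 2179-04-16
// 2. almanac.anchor(d='<last>') -> 2179-04-16
// 3. almanac.roll(n='369') -> 2180-04-19
// 4. almanac.spanto(d='2179-02-15') -> -429
// 5. unitron.asunit(v='-55', u_from='oz', u_to='g') -> -498951607/320000
// 6. almanac.anchor(d='2014-10-24') -> 2014-10-24
// 7. almanac.yhop(n='-2') -> 2012-10-24
// 8. almanac.monthend() -> 2012-10-31
// 9. unitron.asunit(v='-13', u_from='mi', u_to='km') -> -326898/15625
// 10. almanac.anchor(d='2292-10-27') -> 2292-10-27


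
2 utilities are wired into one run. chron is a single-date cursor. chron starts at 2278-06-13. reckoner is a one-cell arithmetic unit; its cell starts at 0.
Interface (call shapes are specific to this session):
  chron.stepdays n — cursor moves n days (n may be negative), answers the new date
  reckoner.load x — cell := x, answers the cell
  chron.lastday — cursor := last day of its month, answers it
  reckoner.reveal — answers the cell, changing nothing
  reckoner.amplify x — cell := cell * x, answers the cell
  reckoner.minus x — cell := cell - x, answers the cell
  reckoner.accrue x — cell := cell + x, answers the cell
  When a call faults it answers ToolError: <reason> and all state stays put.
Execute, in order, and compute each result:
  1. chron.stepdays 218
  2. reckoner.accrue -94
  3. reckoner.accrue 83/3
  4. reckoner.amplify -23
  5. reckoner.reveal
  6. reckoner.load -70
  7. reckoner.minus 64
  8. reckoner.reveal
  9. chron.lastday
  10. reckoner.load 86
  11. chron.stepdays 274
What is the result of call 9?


→ chron.stepdays(218)
← 2279-01-17
→ reckoner.accrue(-94)
← -94
→ reckoner.accrue(83/3)
← -199/3
→ reckoner.amplify(-23)
← 4577/3
→ reckoner.reveal()
← 4577/3
→ reckoner.load(-70)
← -70
→ reckoner.minus(64)
← -134
→ reckoner.reveal()
← -134
→ chron.lastday()
← 2279-01-31
→ reckoner.load(86)
← 86
→ chron.stepdays(274)
← 2279-11-01

Answer: 2279-01-31


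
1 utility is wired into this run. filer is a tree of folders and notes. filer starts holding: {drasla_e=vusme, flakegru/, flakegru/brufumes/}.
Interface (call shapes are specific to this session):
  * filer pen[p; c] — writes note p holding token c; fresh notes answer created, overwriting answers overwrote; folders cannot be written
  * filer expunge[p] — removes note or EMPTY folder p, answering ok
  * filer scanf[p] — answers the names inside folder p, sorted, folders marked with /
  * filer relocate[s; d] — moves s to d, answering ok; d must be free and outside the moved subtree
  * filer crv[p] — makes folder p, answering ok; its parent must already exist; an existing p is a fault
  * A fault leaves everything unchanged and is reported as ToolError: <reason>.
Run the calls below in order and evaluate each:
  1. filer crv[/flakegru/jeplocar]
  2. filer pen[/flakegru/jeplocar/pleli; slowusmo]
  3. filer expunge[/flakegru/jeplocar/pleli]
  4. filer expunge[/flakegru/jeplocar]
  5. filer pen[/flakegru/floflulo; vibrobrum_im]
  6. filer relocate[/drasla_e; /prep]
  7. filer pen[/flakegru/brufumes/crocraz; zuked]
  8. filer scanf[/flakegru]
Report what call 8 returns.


~$ filer crv /flakegru/jeplocar
  ok
~$ filer pen /flakegru/jeplocar/pleli slowusmo
  created
~$ filer expunge /flakegru/jeplocar/pleli
  ok
~$ filer expunge /flakegru/jeplocar
  ok
~$ filer pen /flakegru/floflulo vibrobrum_im
  created
~$ filer relocate /drasla_e /prep
  ok
~$ filer pen /flakegru/brufumes/crocraz zuked
  created
~$ filer scanf /flakegru
  [brufumes/, floflulo]

Answer: [brufumes/, floflulo]


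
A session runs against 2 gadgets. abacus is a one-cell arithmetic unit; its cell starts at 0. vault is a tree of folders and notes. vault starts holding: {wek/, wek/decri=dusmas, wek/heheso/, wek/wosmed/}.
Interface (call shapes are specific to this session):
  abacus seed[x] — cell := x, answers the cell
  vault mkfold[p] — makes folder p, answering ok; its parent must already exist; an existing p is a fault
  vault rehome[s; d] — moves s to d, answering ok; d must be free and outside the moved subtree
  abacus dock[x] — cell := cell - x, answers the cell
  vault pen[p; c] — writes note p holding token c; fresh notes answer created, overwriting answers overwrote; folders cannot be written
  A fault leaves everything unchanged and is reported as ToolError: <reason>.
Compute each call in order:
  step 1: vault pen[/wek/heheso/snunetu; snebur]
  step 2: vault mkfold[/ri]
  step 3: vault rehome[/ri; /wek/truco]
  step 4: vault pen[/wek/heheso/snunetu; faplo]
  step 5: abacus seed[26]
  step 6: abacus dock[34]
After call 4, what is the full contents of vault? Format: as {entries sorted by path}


→ vault pen(p='/wek/heheso/snunetu', c='snebur')
← created
→ vault mkfold(p='/ri')
← ok
→ vault rehome(s='/ri', d='/wek/truco')
← ok
→ vault pen(p='/wek/heheso/snunetu', c='faplo')
← overwrote
→ abacus seed(x='26')
← 26
→ abacus dock(x='34')
← -8

Answer: {wek/, wek/decri=dusmas, wek/heheso/, wek/heheso/snunetu=faplo, wek/truco/, wek/wosmed/}


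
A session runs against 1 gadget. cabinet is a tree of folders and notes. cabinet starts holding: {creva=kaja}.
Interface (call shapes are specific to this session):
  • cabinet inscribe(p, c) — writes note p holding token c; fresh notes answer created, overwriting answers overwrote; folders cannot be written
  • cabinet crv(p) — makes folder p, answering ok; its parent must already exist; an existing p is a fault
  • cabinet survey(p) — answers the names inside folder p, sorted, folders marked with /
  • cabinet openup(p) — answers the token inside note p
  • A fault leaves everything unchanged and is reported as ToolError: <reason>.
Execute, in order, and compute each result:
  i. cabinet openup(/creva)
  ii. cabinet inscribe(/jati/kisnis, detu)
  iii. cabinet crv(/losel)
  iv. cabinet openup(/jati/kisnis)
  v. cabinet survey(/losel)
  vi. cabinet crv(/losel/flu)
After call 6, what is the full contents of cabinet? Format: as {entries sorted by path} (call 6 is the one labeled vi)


I use cabinet openup using /creva, and see kaja.
Invoking cabinet inscribe using /jati/kisnis, detu, → ToolError: no parent.
I invoke cabinet crv using /losel, — result: ok.
Using cabinet openup using /jati/kisnis, — result: ToolError: not found.
Next I call cabinet survey using /losel, — result: [].
Using cabinet crv using /losel/flu, → ok.

Answer: {creva=kaja, losel/, losel/flu/}


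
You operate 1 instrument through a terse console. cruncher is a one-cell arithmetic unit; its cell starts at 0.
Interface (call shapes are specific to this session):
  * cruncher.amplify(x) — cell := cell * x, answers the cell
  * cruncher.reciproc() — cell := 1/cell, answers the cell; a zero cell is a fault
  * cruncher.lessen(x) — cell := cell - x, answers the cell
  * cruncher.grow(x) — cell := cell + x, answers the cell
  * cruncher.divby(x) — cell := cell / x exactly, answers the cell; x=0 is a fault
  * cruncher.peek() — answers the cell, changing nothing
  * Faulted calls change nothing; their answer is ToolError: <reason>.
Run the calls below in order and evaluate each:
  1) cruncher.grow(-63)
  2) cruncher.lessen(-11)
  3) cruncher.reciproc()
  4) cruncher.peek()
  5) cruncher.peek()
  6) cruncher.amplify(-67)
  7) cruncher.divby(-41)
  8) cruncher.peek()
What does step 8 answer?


CALL cruncher.grow[x: -63]
RET  -63
CALL cruncher.lessen[x: -11]
RET  -52
CALL cruncher.reciproc[]
RET  -1/52
CALL cruncher.peek[]
RET  -1/52
CALL cruncher.peek[]
RET  -1/52
CALL cruncher.amplify[x: -67]
RET  67/52
CALL cruncher.divby[x: -41]
RET  -67/2132
CALL cruncher.peek[]
RET  -67/2132

Answer: -67/2132


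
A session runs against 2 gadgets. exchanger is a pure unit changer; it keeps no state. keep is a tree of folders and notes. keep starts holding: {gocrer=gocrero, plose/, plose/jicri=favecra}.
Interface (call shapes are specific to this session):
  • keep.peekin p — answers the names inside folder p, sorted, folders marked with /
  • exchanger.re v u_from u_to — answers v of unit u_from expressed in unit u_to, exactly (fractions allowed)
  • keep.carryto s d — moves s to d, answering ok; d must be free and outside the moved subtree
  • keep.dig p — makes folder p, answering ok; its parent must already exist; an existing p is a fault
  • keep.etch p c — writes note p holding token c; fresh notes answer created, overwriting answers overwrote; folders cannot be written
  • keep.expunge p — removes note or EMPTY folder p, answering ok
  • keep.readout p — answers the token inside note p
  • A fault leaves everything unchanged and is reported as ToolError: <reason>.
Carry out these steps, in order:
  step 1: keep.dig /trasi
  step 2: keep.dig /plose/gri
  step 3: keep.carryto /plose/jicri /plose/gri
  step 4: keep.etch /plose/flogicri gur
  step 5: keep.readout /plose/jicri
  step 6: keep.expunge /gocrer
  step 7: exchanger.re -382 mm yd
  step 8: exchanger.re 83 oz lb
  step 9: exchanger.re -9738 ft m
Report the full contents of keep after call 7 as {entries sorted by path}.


Answer: {plose/, plose/flogicri=gur, plose/gri/, plose/jicri=favecra, trasi/}

Derivation:
>>> keep.dig p=/trasi
  ok
>>> keep.dig p=/plose/gri
  ok
>>> keep.carryto s=/plose/jicri d=/plose/gri
  ToolError: exists
>>> keep.etch p=/plose/flogicri c=gur
  created
>>> keep.readout p=/plose/jicri
  favecra
>>> keep.expunge p=/gocrer
  ok
>>> exchanger.re v=-382 u_from=mm u_to=yd
  -955/2286
>>> exchanger.re v=83 u_from=oz u_to=lb
  83/16
>>> exchanger.re v=-9738 u_from=ft u_to=m
  -1855089/625


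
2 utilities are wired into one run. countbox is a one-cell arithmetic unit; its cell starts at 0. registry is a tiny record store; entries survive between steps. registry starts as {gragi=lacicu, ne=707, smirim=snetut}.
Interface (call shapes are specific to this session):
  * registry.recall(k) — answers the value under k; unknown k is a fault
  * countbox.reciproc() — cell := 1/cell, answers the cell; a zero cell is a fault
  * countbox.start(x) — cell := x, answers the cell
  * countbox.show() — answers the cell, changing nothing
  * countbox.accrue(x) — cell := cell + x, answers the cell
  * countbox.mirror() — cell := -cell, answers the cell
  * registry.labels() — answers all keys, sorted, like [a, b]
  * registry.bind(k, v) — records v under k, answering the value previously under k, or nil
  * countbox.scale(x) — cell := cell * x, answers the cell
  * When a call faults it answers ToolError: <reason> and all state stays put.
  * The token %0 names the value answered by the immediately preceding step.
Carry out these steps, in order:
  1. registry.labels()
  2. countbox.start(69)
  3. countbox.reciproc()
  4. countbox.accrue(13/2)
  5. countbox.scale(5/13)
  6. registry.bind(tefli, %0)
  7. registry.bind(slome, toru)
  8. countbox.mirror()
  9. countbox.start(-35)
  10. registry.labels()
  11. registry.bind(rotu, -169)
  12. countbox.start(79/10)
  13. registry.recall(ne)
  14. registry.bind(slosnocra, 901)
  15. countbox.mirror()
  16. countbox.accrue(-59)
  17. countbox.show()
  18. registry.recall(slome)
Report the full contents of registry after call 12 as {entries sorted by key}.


Answer: {gragi=lacicu, ne=707, rotu=-169, slome=toru, smirim=snetut, tefli=4495/1794}

Derivation:
# registry.labels() == [gragi, ne, smirim]
# countbox.start(69) == 69
# countbox.reciproc() == 1/69
# countbox.accrue(13/2) == 899/138
# countbox.scale(5/13) == 4495/1794
# registry.bind(tefli, %0) == nil
# registry.bind(slome, toru) == nil
# countbox.mirror() == -4495/1794
# countbox.start(-35) == -35
# registry.labels() == [gragi, ne, slome, smirim, tefli]
# registry.bind(rotu, -169) == nil
# countbox.start(79/10) == 79/10
# registry.recall(ne) == 707
# registry.bind(slosnocra, 901) == nil
# countbox.mirror() == -79/10
# countbox.accrue(-59) == -669/10
# countbox.show() == -669/10
# registry.recall(slome) == toru


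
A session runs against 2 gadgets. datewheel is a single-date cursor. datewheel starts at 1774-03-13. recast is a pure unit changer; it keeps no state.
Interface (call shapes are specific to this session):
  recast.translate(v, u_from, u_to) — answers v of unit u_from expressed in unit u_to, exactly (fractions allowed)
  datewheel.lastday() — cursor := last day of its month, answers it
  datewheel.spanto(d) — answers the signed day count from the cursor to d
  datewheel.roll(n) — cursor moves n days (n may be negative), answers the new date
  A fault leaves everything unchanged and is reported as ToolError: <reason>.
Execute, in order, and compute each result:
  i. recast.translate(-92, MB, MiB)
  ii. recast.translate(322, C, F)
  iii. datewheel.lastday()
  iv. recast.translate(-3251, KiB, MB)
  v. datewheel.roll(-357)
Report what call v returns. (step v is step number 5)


·→ recast.translate(v: -92, u_from: MB, u_to: MiB)
·← -359375/4096
·→ recast.translate(v: 322, u_from: C, u_to: F)
·← 3058/5
·→ datewheel.lastday()
·← 1774-03-31
·→ recast.translate(v: -3251, u_from: KiB, u_to: MB)
·← -52016/15625
·→ datewheel.roll(n: -357)
·← 1773-04-08

Answer: 1773-04-08


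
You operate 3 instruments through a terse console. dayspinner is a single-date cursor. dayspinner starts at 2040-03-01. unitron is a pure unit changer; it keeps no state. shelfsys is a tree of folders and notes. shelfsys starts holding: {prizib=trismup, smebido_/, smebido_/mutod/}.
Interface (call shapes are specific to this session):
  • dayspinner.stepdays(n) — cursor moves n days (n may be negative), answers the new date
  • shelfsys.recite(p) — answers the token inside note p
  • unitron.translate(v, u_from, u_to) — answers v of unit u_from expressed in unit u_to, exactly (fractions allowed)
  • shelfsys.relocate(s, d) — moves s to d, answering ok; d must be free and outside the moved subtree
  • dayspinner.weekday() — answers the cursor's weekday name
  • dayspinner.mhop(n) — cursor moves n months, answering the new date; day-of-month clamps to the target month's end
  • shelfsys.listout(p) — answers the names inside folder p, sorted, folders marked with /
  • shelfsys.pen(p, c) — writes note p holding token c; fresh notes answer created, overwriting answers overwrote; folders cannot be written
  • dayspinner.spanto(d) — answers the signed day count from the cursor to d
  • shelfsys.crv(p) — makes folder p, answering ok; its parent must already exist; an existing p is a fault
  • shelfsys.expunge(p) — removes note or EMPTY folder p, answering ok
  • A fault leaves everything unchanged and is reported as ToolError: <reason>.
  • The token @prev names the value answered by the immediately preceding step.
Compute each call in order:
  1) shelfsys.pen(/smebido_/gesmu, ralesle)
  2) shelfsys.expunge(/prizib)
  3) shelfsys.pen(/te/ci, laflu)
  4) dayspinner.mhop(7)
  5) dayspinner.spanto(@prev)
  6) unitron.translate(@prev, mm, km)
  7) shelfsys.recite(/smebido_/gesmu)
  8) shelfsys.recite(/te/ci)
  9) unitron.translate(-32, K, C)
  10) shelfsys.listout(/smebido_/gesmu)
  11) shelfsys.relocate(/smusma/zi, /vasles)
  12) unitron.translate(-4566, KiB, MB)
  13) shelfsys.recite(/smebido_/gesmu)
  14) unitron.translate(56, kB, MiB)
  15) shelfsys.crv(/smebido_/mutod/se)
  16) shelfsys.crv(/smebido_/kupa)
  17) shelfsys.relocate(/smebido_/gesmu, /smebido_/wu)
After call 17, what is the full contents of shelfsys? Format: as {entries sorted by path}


Answer: {smebido_/, smebido_/kupa/, smebido_/mutod/, smebido_/mutod/se/, smebido_/wu=ralesle}

Derivation:
I call shelfsys.pen passing p: /smebido_/gesmu, c: ralesle: created.
I invoke shelfsys.expunge passing p: /prizib, → ok.
I call shelfsys.pen passing p: /te/ci, c: laflu: ToolError: no parent.
Invoking dayspinner.mhop passing n: 7: 2040-10-01.
I use dayspinner.spanto passing d: @prev, → 0.
Invoking unitron.translate passing v: @prev, u_from: mm, u_to: km, and observe 0.
Now I run shelfsys.recite passing p: /smebido_/gesmu, and get ralesle.
Then shelfsys.recite passing p: /te/ci, — result: ToolError: not found.
Then unitron.translate passing v: -32, u_from: K, u_to: C, and observe -6103/20.
Next I call shelfsys.listout passing p: /smebido_/gesmu, yielding ToolError: not a directory.
Invoking shelfsys.relocate passing s: /smusma/zi, d: /vasles: ToolError: not found.
Then unitron.translate passing v: -4566, u_from: KiB, u_to: MB, giving -73056/15625.
Calling shelfsys.recite passing p: /smebido_/gesmu, and see ralesle.
I run unitron.translate passing v: 56, u_from: kB, u_to: MiB, and observe 875/16384.
Invoking shelfsys.crv passing p: /smebido_/mutod/se, yielding ok.
Then shelfsys.crv passing p: /smebido_/kupa, → ok.
I call shelfsys.relocate passing s: /smebido_/gesmu, d: /smebido_/wu, → ok.


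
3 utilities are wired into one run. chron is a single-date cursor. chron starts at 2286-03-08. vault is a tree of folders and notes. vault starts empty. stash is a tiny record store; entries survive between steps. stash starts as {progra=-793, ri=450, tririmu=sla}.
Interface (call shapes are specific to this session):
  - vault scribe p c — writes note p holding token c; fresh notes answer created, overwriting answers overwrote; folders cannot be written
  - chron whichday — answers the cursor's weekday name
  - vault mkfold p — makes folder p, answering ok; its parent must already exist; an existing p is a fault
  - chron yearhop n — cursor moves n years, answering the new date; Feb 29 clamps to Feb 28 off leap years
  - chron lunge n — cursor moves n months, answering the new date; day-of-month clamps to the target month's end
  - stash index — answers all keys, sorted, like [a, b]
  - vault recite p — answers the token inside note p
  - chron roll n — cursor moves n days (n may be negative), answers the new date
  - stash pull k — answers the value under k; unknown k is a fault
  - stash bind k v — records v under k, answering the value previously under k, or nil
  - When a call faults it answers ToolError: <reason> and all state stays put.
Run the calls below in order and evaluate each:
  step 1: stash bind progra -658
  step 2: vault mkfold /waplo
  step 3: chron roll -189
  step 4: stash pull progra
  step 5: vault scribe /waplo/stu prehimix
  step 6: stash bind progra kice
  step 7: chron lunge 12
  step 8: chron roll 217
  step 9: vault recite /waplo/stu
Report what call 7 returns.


Answer: 2286-08-31

Derivation:
→ stash bind(k: progra, v: -658)
← -793
→ vault mkfold(p: /waplo)
← ok
→ chron roll(n: -189)
← 2285-08-31
→ stash pull(k: progra)
← -658
→ vault scribe(p: /waplo/stu, c: prehimix)
← created
→ stash bind(k: progra, v: kice)
← -658
→ chron lunge(n: 12)
← 2286-08-31
→ chron roll(n: 217)
← 2287-04-05
→ vault recite(p: /waplo/stu)
← prehimix


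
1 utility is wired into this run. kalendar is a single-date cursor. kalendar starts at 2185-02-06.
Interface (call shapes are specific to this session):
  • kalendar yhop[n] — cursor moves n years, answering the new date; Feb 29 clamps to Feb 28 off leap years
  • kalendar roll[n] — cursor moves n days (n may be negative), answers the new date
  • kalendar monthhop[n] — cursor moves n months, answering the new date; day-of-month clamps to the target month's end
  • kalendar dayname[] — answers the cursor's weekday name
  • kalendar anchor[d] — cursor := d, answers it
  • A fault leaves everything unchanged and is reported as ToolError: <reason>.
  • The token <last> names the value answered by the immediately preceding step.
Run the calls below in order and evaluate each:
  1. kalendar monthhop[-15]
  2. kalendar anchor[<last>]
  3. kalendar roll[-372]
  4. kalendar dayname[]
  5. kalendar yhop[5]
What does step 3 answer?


% kalendar monthhop n→-15
[out] 2183-11-06
% kalendar anchor d→<last>
[out] 2183-11-06
% kalendar roll n→-372
[out] 2182-10-30
% kalendar dayname
[out] Wednesday
% kalendar yhop n→5
[out] 2187-10-30

Answer: 2182-10-30


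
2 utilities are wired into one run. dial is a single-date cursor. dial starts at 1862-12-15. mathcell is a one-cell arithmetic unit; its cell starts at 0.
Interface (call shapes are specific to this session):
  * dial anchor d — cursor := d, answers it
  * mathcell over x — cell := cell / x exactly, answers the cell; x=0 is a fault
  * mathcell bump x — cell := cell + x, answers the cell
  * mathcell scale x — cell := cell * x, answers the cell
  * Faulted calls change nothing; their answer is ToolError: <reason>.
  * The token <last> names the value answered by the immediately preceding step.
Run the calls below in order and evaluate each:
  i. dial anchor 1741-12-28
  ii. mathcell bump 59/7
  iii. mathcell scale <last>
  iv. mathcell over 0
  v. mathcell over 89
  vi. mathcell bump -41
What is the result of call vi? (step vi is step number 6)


-- dial anchor(d='1741-12-28') => 1741-12-28
-- mathcell bump(x='59/7') => 59/7
-- mathcell scale(x='<last>') => 3481/49
-- mathcell over(x='0') => ToolError: division by zero
-- mathcell over(x='89') => 3481/4361
-- mathcell bump(x='-41') => -175320/4361

Answer: -175320/4361


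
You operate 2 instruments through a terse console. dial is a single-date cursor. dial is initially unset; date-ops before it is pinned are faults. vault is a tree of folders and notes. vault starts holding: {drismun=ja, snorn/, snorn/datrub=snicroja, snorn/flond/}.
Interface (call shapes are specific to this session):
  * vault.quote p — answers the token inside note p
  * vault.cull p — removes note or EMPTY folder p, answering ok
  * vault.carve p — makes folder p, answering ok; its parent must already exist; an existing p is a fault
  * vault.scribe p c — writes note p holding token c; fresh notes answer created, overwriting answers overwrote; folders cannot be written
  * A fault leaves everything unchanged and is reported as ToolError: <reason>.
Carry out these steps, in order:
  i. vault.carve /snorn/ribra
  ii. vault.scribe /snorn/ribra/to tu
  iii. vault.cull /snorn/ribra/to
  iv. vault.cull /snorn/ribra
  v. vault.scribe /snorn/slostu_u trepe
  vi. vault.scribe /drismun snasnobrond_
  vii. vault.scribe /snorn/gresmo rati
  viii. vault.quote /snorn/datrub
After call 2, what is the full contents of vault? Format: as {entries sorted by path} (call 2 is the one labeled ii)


~$ carve /snorn/ribra
[out] ok
~$ scribe /snorn/ribra/to tu
[out] created
~$ cull /snorn/ribra/to
[out] ok
~$ cull /snorn/ribra
[out] ok
~$ scribe /snorn/slostu_u trepe
[out] created
~$ scribe /drismun snasnobrond_
[out] overwrote
~$ scribe /snorn/gresmo rati
[out] created
~$ quote /snorn/datrub
[out] snicroja

Answer: {drismun=ja, snorn/, snorn/datrub=snicroja, snorn/flond/, snorn/ribra/, snorn/ribra/to=tu}
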